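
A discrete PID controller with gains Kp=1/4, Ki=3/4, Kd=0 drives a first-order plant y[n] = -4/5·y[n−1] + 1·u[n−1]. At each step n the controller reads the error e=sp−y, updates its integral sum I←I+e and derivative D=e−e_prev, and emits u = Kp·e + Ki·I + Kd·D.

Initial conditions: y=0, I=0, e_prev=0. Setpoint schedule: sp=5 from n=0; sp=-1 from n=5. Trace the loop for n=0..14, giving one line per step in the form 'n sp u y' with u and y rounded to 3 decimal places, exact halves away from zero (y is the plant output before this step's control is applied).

(exact arithmetic carried between steps; '≈' marks a value shown rounded to 6 d.p. or computed from one; I and e_prev carry over from the previous line; the table rounds u and y to 3 d.p., halves away from zero)
n=0: y=0, sp=5, e=sp−y=5; I=5, D=e−e_prev=5; u=1/4·5+3/4·5+0·5=5; next y=-4/5·0+1·5=5
n=1: y=5, sp=5, e=sp−y=0; I=5, D=e−e_prev=-5; u=1/4·0+3/4·5+0·(-5)=3.75; next y=-4/5·5+1·3.75=-0.25
n=2: y=-0.25, sp=5, e=sp−y=5.25; I=10.25, D=e−e_prev=5.25; u=1/4·5.25+3/4·10.25+0·5.25=9; next y=-4/5·(-0.25)+1·9=9.2
n=3: y=9.2, sp=5, e=sp−y=-4.2; I=6.05, D=e−e_prev=-9.45; u=1/4·(-4.2)+3/4·6.05+0·(-9.45)=3.4875; next y=-4/5·9.2+1·3.4875=-3.8725
n=4: y=-3.8725, sp=5, e=sp−y=8.8725; I=14.9225, D=e−e_prev=13.0725; u=1/4·8.8725+3/4·14.9225+0·13.0725=13.41; next y=-4/5·(-3.8725)+1·13.41=16.508
n=5: y=16.508, sp=-1, e=sp−y=-17.508; I=-2.5855, D=e−e_prev=-26.3805; u=1/4·(-17.508)+3/4·(-2.5855)+0·(-26.3805)=-6.316125; next y=-4/5·16.508+1·(-6.316125)=-19.522525
n=6: y=-19.522525, sp=-1, e=sp−y=18.522525; I=15.937025, D=e−e_prev=36.030525; u=1/4·18.522525+3/4·15.937025+0·36.030525=16.5834; next y=-4/5·(-19.522525)+1·16.5834=32.20142
n=7: y=32.20142, sp=-1, e=sp−y=-33.20142; I=-17.264395, D=e−e_prev=-51.723945; u=1/4·(-33.20142)+3/4·(-17.264395)+0·(-51.723945)≈-21.248651; next y=-4/5·32.20142+1·(-21.248651)≈-47.009787
n=8: y≈-47.009787, sp=-1, e=sp−y≈46.009787; I≈28.745392, D=e−e_prev≈79.211207; u=1/4·46.009787+3/4·28.745392+0·79.211207≈33.061491; next y=-4/5·(-47.009787)+1·33.061491≈70.669321
n=9: y≈70.669321, sp=-1, e=sp−y≈-71.669321; I≈-42.923929, D=e−e_prev≈-117.679108; u=1/4·(-71.669321)+3/4·(-42.923929)+0·(-117.679108)≈-50.110277; next y=-4/5·70.669321+1·(-50.110277)≈-106.645733
n=10: y≈-106.645733, sp=-1, e=sp−y≈105.645733; I≈62.721805, D=e−e_prev≈177.315054; u=1/4·105.645733+3/4·62.721805+0·177.315054≈73.452787; next y=-4/5·(-106.645733)+1·73.452787≈158.769373
n=11: y≈158.769373, sp=-1, e=sp−y≈-159.769373; I≈-97.047569, D=e−e_prev≈-265.415107; u=1/4·(-159.769373)+3/4·(-97.047569)+0·(-265.415107)≈-112.728020; next y=-4/5·158.769373+1·(-112.728020)≈-239.743519
n=12: y≈-239.743519, sp=-1, e=sp−y≈238.743519; I≈141.695950, D=e−e_prev≈398.512892; u=1/4·238.743519+3/4·141.695950+0·398.512892≈165.957842; next y=-4/5·(-239.743519)+1·165.957842≈357.752657
n=13: y≈357.752657, sp=-1, e=sp−y≈-358.752657; I≈-217.056707, D=e−e_prev≈-597.496176; u=1/4·(-358.752657)+3/4·(-217.056707)+0·(-597.496176)≈-252.480695; next y=-4/5·357.752657+1·(-252.480695)≈-538.682820
n=14: y≈-538.682820, sp=-1, e=sp−y≈537.682820; I≈320.626113, D=e−e_prev≈896.435477; u=1/4·537.682820+3/4·320.626113+0·896.435477≈374.890290; next y=-4/5·(-538.682820)+1·374.890290≈805.836546

0 5 5.000 0.000
1 5 3.750 5.000
2 5 9.000 -0.250
3 5 3.488 9.200
4 5 13.410 -3.873
5 -1 -6.316 16.508
6 -1 16.583 -19.523
7 -1 -21.249 32.201
8 -1 33.061 -47.010
9 -1 -50.110 70.669
10 -1 73.453 -106.646
11 -1 -112.728 158.769
12 -1 165.958 -239.744
13 -1 -252.481 357.753
14 -1 374.890 -538.683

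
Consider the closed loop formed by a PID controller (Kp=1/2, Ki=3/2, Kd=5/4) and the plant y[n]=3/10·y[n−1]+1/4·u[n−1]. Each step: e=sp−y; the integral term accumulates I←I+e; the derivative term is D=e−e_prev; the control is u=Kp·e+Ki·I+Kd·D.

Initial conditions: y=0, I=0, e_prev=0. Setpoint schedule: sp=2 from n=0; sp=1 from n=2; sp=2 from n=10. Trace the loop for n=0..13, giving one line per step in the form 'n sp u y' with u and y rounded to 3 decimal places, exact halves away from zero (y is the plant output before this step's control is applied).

(exact arithmetic carried between steps; '≈' marks a value shown rounded to 6 d.p. or computed from one; I and e_prev carry over from the previous line; the table rounds u and y to 3 d.p., halves away from zero)
n=0: y=0, sp=2, e=sp−y=2; I=2, D=e−e_prev=2; u=1/2·2+3/2·2+5/4·2=6.5; next y=3/10·0+1/4·6.5=1.625
n=1: y=1.625, sp=2, e=sp−y=0.375; I=2.375, D=e−e_prev=-1.625; u=1/2·0.375+3/2·2.375+5/4·(-1.625)=1.71875; next y=3/10·1.625+1/4·1.71875≈0.917188
n=2: y≈0.917188, sp=1, e=sp−y≈0.082813; I≈2.457813, D=e−e_prev≈-0.292188; u=1/2·0.082813+3/2·2.457813+5/4·(-0.292188)≈3.362891; next y=3/10·0.917188+1/4·3.362891≈1.115879
n=3: y≈1.115879, sp=1, e=sp−y≈-0.115879; I≈2.341934, D=e−e_prev≈-0.198691; u=1/2·(-0.115879)+3/2·2.341934+5/4·(-0.198691)≈3.206597; next y=3/10·1.115879+1/4·3.206597≈1.136413
n=4: y≈1.136413, sp=1, e=sp−y≈-0.136413; I≈2.205521, D=e−e_prev≈-0.020534; u=1/2·(-0.136413)+3/2·2.205521+5/4·(-0.020534)≈3.214407; next y=3/10·1.136413+1/4·3.214407≈1.144526
n=5: y≈1.144526, sp=1, e=sp−y≈-0.144526; I≈2.060995, D=e−e_prev≈-0.008113; u=1/2·(-0.144526)+3/2·2.060995+5/4·(-0.008113)≈3.009089; next y=3/10·1.144526+1/4·3.009089≈1.095630
n=6: y≈1.095630, sp=1, e=sp−y≈-0.095630; I≈1.965365, D=e−e_prev≈0.048896; u=1/2·(-0.095630)+3/2·1.965365+5/4·0.048896≈2.961353; next y=3/10·1.095630+1/4·2.961353≈1.069027
n=7: y≈1.069027, sp=1, e=sp−y≈-0.069027; I≈1.896338, D=e−e_prev≈0.026603; u=1/2·(-0.069027)+3/2·1.896338+5/4·0.026603≈2.843247; next y=3/10·1.069027+1/4·2.843247≈1.031520
n=8: y≈1.031520, sp=1, e=sp−y≈-0.031520; I≈1.864818, D=e−e_prev≈0.037507; u=1/2·(-0.031520)+3/2·1.864818+5/4·0.037507≈2.828351; next y=3/10·1.031520+1/4·2.828351≈1.016544
n=9: y≈1.016544, sp=1, e=sp−y≈-0.016544; I≈1.848274, D=e−e_prev≈0.014976; u=1/2·(-0.016544)+3/2·1.848274+5/4·0.014976≈2.782860; next y=3/10·1.016544+1/4·2.782860≈1.000678
n=10: y≈1.000678, sp=2, e=sp−y≈0.999322; I≈2.847596, D=e−e_prev≈1.015866; u=1/2·0.999322+3/2·2.847596+5/4·1.015866≈6.040888; next y=3/10·1.000678+1/4·6.040888≈1.810425
n=11: y≈1.810425, sp=2, e=sp−y≈0.189575; I≈3.037171, D=e−e_prev≈-0.809747; u=1/2·0.189575+3/2·3.037171+5/4·(-0.809747)≈3.638360; next y=3/10·1.810425+1/4·3.638360≈1.452718
n=12: y≈1.452718, sp=2, e=sp−y≈0.547282; I≈3.584453, D=e−e_prev≈0.357708; u=1/2·0.547282+3/2·3.584453+5/4·0.357708≈6.097456; next y=3/10·1.452718+1/4·6.097456≈1.960179
n=13: y≈1.960179, sp=2, e=sp−y≈0.039821; I≈3.624274, D=e−e_prev≈-0.507462; u=1/2·0.039821+3/2·3.624274+5/4·(-0.507462)≈4.821994; next y=3/10·1.960179+1/4·4.821994≈1.793552

0 2 6.500 0.000
1 2 1.719 1.625
2 1 3.363 0.917
3 1 3.207 1.116
4 1 3.214 1.136
5 1 3.009 1.145
6 1 2.961 1.096
7 1 2.843 1.069
8 1 2.828 1.032
9 1 2.783 1.017
10 2 6.041 1.001
11 2 3.638 1.810
12 2 6.097 1.453
13 2 4.822 1.960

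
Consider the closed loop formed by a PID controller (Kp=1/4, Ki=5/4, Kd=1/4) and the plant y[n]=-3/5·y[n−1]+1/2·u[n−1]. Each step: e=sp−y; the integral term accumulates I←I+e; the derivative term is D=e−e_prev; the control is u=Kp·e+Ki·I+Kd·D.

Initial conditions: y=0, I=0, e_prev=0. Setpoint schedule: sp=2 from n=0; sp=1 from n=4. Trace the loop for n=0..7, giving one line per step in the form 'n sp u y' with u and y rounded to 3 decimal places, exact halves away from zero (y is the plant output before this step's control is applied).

0 2 3.500 0.000
1 2 2.438 1.750
2 2 5.955 0.169
3 2 3.111 2.876
4 1 6.274 -0.170
5 1 1.259 3.239
6 1 7.280 -1.314
7 1 -1.015 4.429

(exact arithmetic carried between steps; '≈' marks a value shown rounded to 6 d.p. or computed from one; I and e_prev carry over from the previous line; the table rounds u and y to 3 d.p., halves away from zero)
n=0: y=0, sp=2, e=sp−y=2; I=2, D=e−e_prev=2; u=1/4·2+5/4·2+1/4·2=3.5; next y=-3/5·0+1/2·3.5=1.75
n=1: y=1.75, sp=2, e=sp−y=0.25; I=2.25, D=e−e_prev=-1.75; u=1/4·0.25+5/4·2.25+1/4·(-1.75)=2.4375; next y=-3/5·1.75+1/2·2.4375=0.16875
n=2: y=0.16875, sp=2, e=sp−y=1.83125; I=4.08125, D=e−e_prev=1.58125; u=1/4·1.83125+5/4·4.08125+1/4·1.58125≈5.954688; next y=-3/5·0.16875+1/2·5.954688≈2.876094
n=3: y≈2.876094, sp=2, e=sp−y≈-0.876094; I≈3.205156, D=e−e_prev≈-2.707344; u=1/4·(-0.876094)+5/4·3.205156+1/4·(-2.707344)≈3.110586; next y=-3/5·2.876094+1/2·3.110586≈-0.170363
n=4: y≈-0.170363, sp=1, e=sp−y≈1.170363; I≈4.375520, D=e−e_prev≈2.046457; u=1/4·1.170363+5/4·4.375520+1/4·2.046457≈6.273604; next y=-3/5·(-0.170363)+1/2·6.273604≈3.239020
n=5: y≈3.239020, sp=1, e=sp−y≈-2.239020; I≈2.136499, D=e−e_prev≈-3.409383; u=1/4·(-2.239020)+5/4·2.136499+1/4·(-3.409383)≈1.258523; next y=-3/5·3.239020+1/2·1.258523≈-1.314151
n=6: y≈-1.314151, sp=1, e=sp−y≈2.314151; I≈4.450650, D=e−e_prev≈4.553171; u=1/4·2.314151+5/4·4.450650+1/4·4.553171≈7.280143; next y=-3/5·(-1.314151)+1/2·7.280143≈4.428562
n=7: y≈4.428562, sp=1, e=sp−y≈-3.428562; I≈1.022088, D=e−e_prev≈-5.742712; u=1/4·(-3.428562)+5/4·1.022088+1/4·(-5.742712)≈-1.015208; next y=-3/5·4.428562+1/2·(-1.015208)≈-3.164741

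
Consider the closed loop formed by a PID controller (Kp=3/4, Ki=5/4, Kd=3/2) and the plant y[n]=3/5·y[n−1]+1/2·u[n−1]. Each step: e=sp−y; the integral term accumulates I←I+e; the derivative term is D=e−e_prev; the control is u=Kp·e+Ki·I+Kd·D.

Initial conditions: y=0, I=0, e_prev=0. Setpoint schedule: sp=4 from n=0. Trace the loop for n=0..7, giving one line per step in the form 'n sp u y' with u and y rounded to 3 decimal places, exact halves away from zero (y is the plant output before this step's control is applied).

(exact arithmetic carried between steps; '≈' marks a value shown rounded to 6 d.p. or computed from one; I and e_prev carry over from the previous line; the table rounds u and y to 3 d.p., halves away from zero)
n=0: y=0, sp=4, e=sp−y=4; I=4, D=e−e_prev=4; u=3/4·4+5/4·4+3/2·4=14; next y=3/5·0+1/2·14=7
n=1: y=7, sp=4, e=sp−y=-3; I=1, D=e−e_prev=-7; u=3/4·(-3)+5/4·1+3/2·(-7)=-11.5; next y=3/5·7+1/2·(-11.5)=-1.55
n=2: y=-1.55, sp=4, e=sp−y=5.55; I=6.55, D=e−e_prev=8.55; u=3/4·5.55+5/4·6.55+3/2·8.55=25.175; next y=3/5·(-1.55)+1/2·25.175=11.6575
n=3: y=11.6575, sp=4, e=sp−y=-7.6575; I=-1.1075, D=e−e_prev=-13.2075; u=3/4·(-7.6575)+5/4·(-1.1075)+3/2·(-13.2075)=-26.93875; next y=3/5·11.6575+1/2·(-26.93875)=-6.474875
n=4: y=-6.474875, sp=4, e=sp−y=10.474875; I=9.367375, D=e−e_prev=18.132375; u=3/4·10.474875+5/4·9.367375+3/2·18.132375≈46.763938; next y=3/5·(-6.474875)+1/2·46.763938≈19.497044
n=5: y≈19.497044, sp=4, e=sp−y≈-15.497044; I≈-6.129669, D=e−e_prev≈-25.971919; u=3/4·(-15.497044)+5/4·(-6.129669)+3/2·(-25.971919)≈-58.242747; next y=3/5·19.497044+1/2·(-58.242747)≈-17.423147
n=6: y≈-17.423147, sp=4, e=sp−y≈21.423147; I≈15.293478, D=e−e_prev≈36.920191; u=3/4·21.423147+5/4·15.293478+3/2·36.920191≈90.564495; next y=3/5·(-17.423147)+1/2·90.564495≈34.828359
n=7: y≈34.828359, sp=4, e=sp−y≈-30.828359; I≈-15.534881, D=e−e_prev≈-52.251506; u=3/4·(-30.828359)+5/4·(-15.534881)+3/2·(-52.251506)≈-120.917130; next y=3/5·34.828359+1/2·(-120.917130)≈-39.561549

0 4 14.000 0.000
1 4 -11.500 7.000
2 4 25.175 -1.550
3 4 -26.939 11.658
4 4 46.764 -6.475
5 4 -58.243 19.497
6 4 90.564 -17.423
7 4 -120.917 34.828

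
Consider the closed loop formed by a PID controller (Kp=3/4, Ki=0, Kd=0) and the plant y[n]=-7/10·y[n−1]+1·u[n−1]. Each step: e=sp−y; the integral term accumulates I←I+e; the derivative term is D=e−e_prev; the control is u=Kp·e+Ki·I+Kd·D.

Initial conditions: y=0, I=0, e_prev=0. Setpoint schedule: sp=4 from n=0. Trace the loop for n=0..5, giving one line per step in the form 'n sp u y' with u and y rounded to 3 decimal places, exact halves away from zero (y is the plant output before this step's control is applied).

(exact arithmetic carried between steps; '≈' marks a value shown rounded to 6 d.p. or computed from one; I and e_prev carry over from the previous line; the table rounds u and y to 3 d.p., halves away from zero)
n=0: y=0, sp=4, e=sp−y=4; I=4, D=e−e_prev=4; u=3/4·4+0·4+0·4=3; next y=-7/10·0+1·3=3
n=1: y=3, sp=4, e=sp−y=1; I=5, D=e−e_prev=-3; u=3/4·1+0·5+0·(-3)=0.75; next y=-7/10·3+1·0.75=-1.35
n=2: y=-1.35, sp=4, e=sp−y=5.35; I=10.35, D=e−e_prev=4.35; u=3/4·5.35+0·10.35+0·4.35=4.0125; next y=-7/10·(-1.35)+1·4.0125=4.9575
n=3: y=4.9575, sp=4, e=sp−y=-0.9575; I=9.3925, D=e−e_prev=-6.3075; u=3/4·(-0.9575)+0·9.3925+0·(-6.3075)=-0.718125; next y=-7/10·4.9575+1·(-0.718125)=-4.188375
n=4: y=-4.188375, sp=4, e=sp−y=8.188375; I=17.580875, D=e−e_prev=9.145875; u=3/4·8.188375+0·17.580875+0·9.145875≈6.141281; next y=-7/10·(-4.188375)+1·6.141281≈9.073144
n=5: y≈9.073144, sp=4, e=sp−y≈-5.073144; I≈12.507731, D=e−e_prev≈-13.261519; u=3/4·(-5.073144)+0·12.507731+0·(-13.261519)≈-3.804858; next y=-7/10·9.073144+1·(-3.804858)≈-10.156058

0 4 3.000 0.000
1 4 0.750 3.000
2 4 4.013 -1.350
3 4 -0.718 4.958
4 4 6.141 -4.188
5 4 -3.805 9.073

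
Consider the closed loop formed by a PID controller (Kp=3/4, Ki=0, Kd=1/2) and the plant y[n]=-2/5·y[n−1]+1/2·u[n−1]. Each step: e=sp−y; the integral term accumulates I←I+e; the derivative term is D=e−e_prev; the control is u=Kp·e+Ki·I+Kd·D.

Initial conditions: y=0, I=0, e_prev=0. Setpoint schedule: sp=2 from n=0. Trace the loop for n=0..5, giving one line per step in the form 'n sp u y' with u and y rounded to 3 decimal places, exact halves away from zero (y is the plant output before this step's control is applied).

(exact arithmetic carried between steps; '≈' marks a value shown rounded to 6 d.p. or computed from one; I and e_prev carry over from the previous line; the table rounds u and y to 3 d.p., halves away from zero)
n=0: y=0, sp=2, e=sp−y=2; I=2, D=e−e_prev=2; u=3/4·2+0·2+1/2·2=2.5; next y=-2/5·0+1/2·2.5=1.25
n=1: y=1.25, sp=2, e=sp−y=0.75; I=2.75, D=e−e_prev=-1.25; u=3/4·0.75+0·2.75+1/2·(-1.25)=-0.0625; next y=-2/5·1.25+1/2·(-0.0625)=-0.53125
n=2: y=-0.53125, sp=2, e=sp−y=2.53125; I=5.28125, D=e−e_prev=1.78125; u=3/4·2.53125+0·5.28125+1/2·1.78125≈2.789063; next y=-2/5·(-0.53125)+1/2·2.789063≈1.607031
n=3: y≈1.607031, sp=2, e=sp−y≈0.392969; I≈5.674219, D=e−e_prev≈-2.138281; u=3/4·0.392969+0·5.674219+1/2·(-2.138281)≈-0.774414; next y=-2/5·1.607031+1/2·(-0.774414)≈-1.030020
n=4: y≈-1.030020, sp=2, e=sp−y≈3.030020; I≈8.704238, D=e−e_prev≈2.637051; u=3/4·3.030020+0·8.704238+1/2·2.637051≈3.591040; next y=-2/5·(-1.030020)+1/2·3.591040≈2.207528
n=5: y≈2.207528, sp=2, e=sp−y≈-0.207528; I≈8.496710, D=e−e_prev≈-3.237547; u=3/4·(-0.207528)+0·8.496710+1/2·(-3.237547)≈-1.774420; next y=-2/5·2.207528+1/2·(-1.774420)≈-1.770221

0 2 2.500 0.000
1 2 -0.063 1.250
2 2 2.789 -0.531
3 2 -0.774 1.607
4 2 3.591 -1.030
5 2 -1.774 2.208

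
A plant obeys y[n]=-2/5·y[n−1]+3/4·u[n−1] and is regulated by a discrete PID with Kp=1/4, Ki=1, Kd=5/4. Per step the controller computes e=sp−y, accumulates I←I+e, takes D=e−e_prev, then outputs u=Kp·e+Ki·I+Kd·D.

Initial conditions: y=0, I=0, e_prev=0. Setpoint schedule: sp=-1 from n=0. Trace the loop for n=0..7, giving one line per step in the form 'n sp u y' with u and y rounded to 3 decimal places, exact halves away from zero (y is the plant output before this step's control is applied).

0 -1 -2.500 0.000
1 -1 2.438 -1.875
2 -1 -10.164 2.578
3 -1 19.905 -8.654
4 -1 -54.093 18.391
5 -1 126.115 -47.926
6 -1 -314.062 113.756
7 -1 760.299 -281.049

(exact arithmetic carried between steps; '≈' marks a value shown rounded to 6 d.p. or computed from one; I and e_prev carry over from the previous line; the table rounds u and y to 3 d.p., halves away from zero)
n=0: y=0, sp=-1, e=sp−y=-1; I=-1, D=e−e_prev=-1; u=1/4·(-1)+1·(-1)+5/4·(-1)=-2.5; next y=-2/5·0+3/4·(-2.5)=-1.875
n=1: y=-1.875, sp=-1, e=sp−y=0.875; I=-0.125, D=e−e_prev=1.875; u=1/4·0.875+1·(-0.125)+5/4·1.875=2.4375; next y=-2/5·(-1.875)+3/4·2.4375=2.578125
n=2: y=2.578125, sp=-1, e=sp−y=-3.578125; I=-3.703125, D=e−e_prev=-4.453125; u=1/4·(-3.578125)+1·(-3.703125)+5/4·(-4.453125)≈-10.164063; next y=-2/5·2.578125+3/4·(-10.164063)≈-8.654297
n=3: y≈-8.654297, sp=-1, e=sp−y≈7.654297; I≈3.951172, D=e−e_prev≈11.232422; u=1/4·7.654297+1·3.951172+5/4·11.232422≈19.905273; next y=-2/5·(-8.654297)+3/4·19.905273≈18.390674
n=4: y≈18.390674, sp=-1, e=sp−y≈-19.390674; I≈-15.439502, D=e−e_prev≈-27.044971; u=1/4·(-19.390674)+1·(-15.439502)+5/4·(-27.044971)≈-54.093384; next y=-2/5·18.390674+3/4·(-54.093384)≈-47.926307
n=5: y≈-47.926307, sp=-1, e=sp−y≈46.926307; I≈31.486805, D=e−e_prev≈66.316981; u=1/4·46.926307+1·31.486805+5/4·66.316981≈126.114609; next y=-2/5·(-47.926307)+3/4·126.114609≈113.756480
n=6: y≈113.756480, sp=-1, e=sp−y≈-114.756480; I≈-83.269674, D=e−e_prev≈-161.682787; u=1/4·(-114.756480)+1·(-83.269674)+5/4·(-161.682787)≈-314.062278; next y=-2/5·113.756480+3/4·(-314.062278)≈-281.049300
n=7: y≈-281.049300, sp=-1, e=sp−y≈280.049300; I≈196.779626, D=e−e_prev≈394.805780; u=1/4·280.049300+1·196.779626+5/4·394.805780≈760.299175; next y=-2/5·(-281.049300)+3/4·760.299175≈682.644102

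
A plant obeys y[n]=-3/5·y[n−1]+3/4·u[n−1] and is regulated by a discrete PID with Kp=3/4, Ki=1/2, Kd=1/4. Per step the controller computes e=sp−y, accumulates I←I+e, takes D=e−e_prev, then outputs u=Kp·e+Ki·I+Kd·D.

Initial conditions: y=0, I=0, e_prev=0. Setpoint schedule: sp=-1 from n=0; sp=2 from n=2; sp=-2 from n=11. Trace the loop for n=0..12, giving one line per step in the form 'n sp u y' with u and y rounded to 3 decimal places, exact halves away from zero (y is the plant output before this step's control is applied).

0 -1 -1.500 0.000
1 -1 -0.063 -1.125
2 2 1.589 0.628
3 2 1.683 0.815
4 2 2.385 0.773
5 2 2.161 1.324
6 2 3.384 0.826
7 2 2.022 2.043
8 2 4.932 0.291
9 2 0.498 3.525
10 2 8.443 -1.741
11 -2 -10.680 7.377
12 -2 17.631 -12.437

(exact arithmetic carried between steps; '≈' marks a value shown rounded to 6 d.p. or computed from one; I and e_prev carry over from the previous line; the table rounds u and y to 3 d.p., halves away from zero)
n=0: y=0, sp=-1, e=sp−y=-1; I=-1, D=e−e_prev=-1; u=3/4·(-1)+1/2·(-1)+1/4·(-1)=-1.5; next y=-3/5·0+3/4·(-1.5)=-1.125
n=1: y=-1.125, sp=-1, e=sp−y=0.125; I=-0.875, D=e−e_prev=1.125; u=3/4·0.125+1/2·(-0.875)+1/4·1.125=-0.0625; next y=-3/5·(-1.125)+3/4·(-0.0625)=0.628125
n=2: y=0.628125, sp=2, e=sp−y=1.371875; I=0.496875, D=e−e_prev=1.246875; u=3/4·1.371875+1/2·0.496875+1/4·1.246875≈1.589063; next y=-3/5·0.628125+3/4·1.589063≈0.814922
n=3: y≈0.814922, sp=2, e=sp−y≈1.185078; I≈1.681953, D=e−e_prev≈-0.186797; u=3/4·1.185078+1/2·1.681953+1/4·(-0.186797)≈1.683086; next y=-3/5·0.814922+3/4·1.683086≈0.773361
n=4: y≈0.773361, sp=2, e=sp−y≈1.226639; I≈2.908592, D=e−e_prev≈0.041561; u=3/4·1.226639+1/2·2.908592+1/4·0.041561≈2.384665; next y=-3/5·0.773361+3/4·2.384665≈1.324482
n=5: y≈1.324482, sp=2, e=sp−y≈0.675518; I≈3.584110, D=e−e_prev≈-0.551121; u=3/4·0.675518+1/2·3.584110+1/4·(-0.551121)≈2.160913; next y=-3/5·1.324482+3/4·2.160913≈0.825996
n=6: y≈0.825996, sp=2, e=sp−y≈1.174004; I≈4.758114, D=e−e_prev≈0.498486; u=3/4·1.174004+1/2·4.758114+1/4·0.498486≈3.384182; next y=-3/5·0.825996+3/4·3.384182≈2.042539
n=7: y≈2.042539, sp=2, e=sp−y≈-0.042539; I≈4.715575, D=e−e_prev≈-1.216543; u=3/4·(-0.042539)+1/2·4.715575+1/4·(-1.216543)≈2.021748; next y=-3/5·2.042539+3/4·2.021748≈0.290787
n=8: y≈0.290787, sp=2, e=sp−y≈1.709213; I≈6.424788, D=e−e_prev≈1.751751; u=3/4·1.709213+1/2·6.424788+1/4·1.751751≈4.932241; next y=-3/5·0.290787+3/4·4.932241≈3.524708
n=9: y≈3.524708, sp=2, e=sp−y≈-1.524708; I≈4.900079, D=e−e_prev≈-3.233921; u=3/4·(-1.524708)+1/2·4.900079+1/4·(-3.233921)≈0.498028; next y=-3/5·3.524708+3/4·0.498028≈-1.741304
n=10: y≈-1.741304, sp=2, e=sp−y≈3.741304; I≈8.641383, D=e−e_prev≈5.266012; u=3/4·3.741304+1/2·8.641383+1/4·5.266012≈8.443173; next y=-3/5·(-1.741304)+3/4·8.443173≈7.377162
n=11: y≈7.377162, sp=-2, e=sp−y≈-9.377162; I≈-0.735779, D=e−e_prev≈-13.118466; u=3/4·(-9.377162)+1/2·(-0.735779)+1/4·(-13.118466)≈-10.680377; next y=-3/5·7.377162+3/4·(-10.680377)≈-12.436580
n=12: y≈-12.436580, sp=-2, e=sp−y≈10.436580; I≈9.700802, D=e−e_prev≈19.813742; u=3/4·10.436580+1/2·9.700802+1/4·19.813742≈17.631271; next y=-3/5·(-12.436580)+3/4·17.631271≈20.685402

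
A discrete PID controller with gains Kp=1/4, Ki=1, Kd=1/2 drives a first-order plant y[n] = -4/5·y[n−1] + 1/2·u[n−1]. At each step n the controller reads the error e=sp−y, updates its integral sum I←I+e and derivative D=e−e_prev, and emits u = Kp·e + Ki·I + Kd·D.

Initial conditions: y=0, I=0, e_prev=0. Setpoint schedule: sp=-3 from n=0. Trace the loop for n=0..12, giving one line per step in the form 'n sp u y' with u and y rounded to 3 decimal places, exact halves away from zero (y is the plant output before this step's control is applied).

(exact arithmetic carried between steps; '≈' marks a value shown rounded to 6 d.p. or computed from one; I and e_prev carry over from the previous line; the table rounds u and y to 3 d.p., halves away from zero)
n=0: y=0, sp=-3, e=sp−y=-3; I=-3, D=e−e_prev=-3; u=1/4·(-3)+1·(-3)+1/2·(-3)=-5.25; next y=-4/5·0+1/2·(-5.25)=-2.625
n=1: y=-2.625, sp=-3, e=sp−y=-0.375; I=-3.375, D=e−e_prev=2.625; u=1/4·(-0.375)+1·(-3.375)+1/2·2.625=-2.15625; next y=-4/5·(-2.625)+1/2·(-2.15625)=1.021875
n=2: y=1.021875, sp=-3, e=sp−y=-4.021875; I=-7.396875, D=e−e_prev=-3.646875; u=1/4·(-4.021875)+1·(-7.396875)+1/2·(-3.646875)≈-10.225781; next y=-4/5·1.021875+1/2·(-10.225781)≈-5.930391
n=3: y≈-5.930391, sp=-3, e=sp−y≈2.930391; I≈-4.466484, D=e−e_prev≈6.952266; u=1/4·2.930391+1·(-4.466484)+1/2·6.952266≈-0.257754; next y=-4/5·(-5.930391)+1/2·(-0.257754)≈4.615436
n=4: y≈4.615436, sp=-3, e=sp−y≈-7.615436; I≈-12.081920, D=e−e_prev≈-10.545826; u=1/4·(-7.615436)+1·(-12.081920)+1/2·(-10.545826)≈-19.258692; next y=-4/5·4.615436+1/2·(-19.258692)≈-13.321694
n=5: y≈-13.321694, sp=-3, e=sp−y≈10.321694; I≈-1.760226, D=e−e_prev≈17.937130; u=1/4·10.321694+1·(-1.760226)+1/2·17.937130≈9.788763; next y=-4/5·(-13.321694)+1/2·9.788763≈15.551737
n=6: y≈15.551737, sp=-3, e=sp−y≈-18.551737; I≈-20.311963, D=e−e_prev≈-28.873431; u=1/4·(-18.551737)+1·(-20.311963)+1/2·(-28.873431)≈-39.386613; next y=-4/5·15.551737+1/2·(-39.386613)≈-32.134696
n=7: y≈-32.134696, sp=-3, e=sp−y≈29.134696; I≈8.822733, D=e−e_prev≈47.686433; u=1/4·29.134696+1·8.822733+1/2·47.686433≈39.949624; next y=-4/5·(-32.134696)+1/2·39.949624≈45.682569
n=8: y≈45.682569, sp=-3, e=sp−y≈-48.682569; I≈-39.859835, D=e−e_prev≈-77.817264; u=1/4·(-48.682569)+1·(-39.859835)+1/2·(-77.817264)≈-90.939110; next y=-4/5·45.682569+1/2·(-90.939110)≈-82.015610
n=9: y≈-82.015610, sp=-3, e=sp−y≈79.015610; I≈39.155774, D=e−e_prev≈127.698178; u=1/4·79.015610+1·39.155774+1/2·127.698178≈122.758766; next y=-4/5·(-82.015610)+1/2·122.758766≈126.991871
n=10: y≈126.991871, sp=-3, e=sp−y≈-129.991871; I≈-90.836096, D=e−e_prev≈-209.007480; u=1/4·(-129.991871)+1·(-90.836096)+1/2·(-209.007480)≈-227.837804; next y=-4/5·126.991871+1/2·(-227.837804)≈-215.512399
n=11: y≈-215.512399, sp=-3, e=sp−y≈212.512399; I≈121.676302, D=e−e_prev≈342.504269; u=1/4·212.512399+1·121.676302+1/2·342.504269≈346.056537; next y=-4/5·(-215.512399)+1/2·346.056537≈345.438187
n=12: y≈345.438187, sp=-3, e=sp−y≈-348.438187; I≈-226.761885, D=e−e_prev≈-560.950586; u=1/4·(-348.438187)+1·(-226.761885)+1/2·(-560.950586)≈-594.346725; next y=-4/5·345.438187+1/2·(-594.346725)≈-573.523912

0 -3 -5.250 0.000
1 -3 -2.156 -2.625
2 -3 -10.226 1.022
3 -3 -0.258 -5.930
4 -3 -19.259 4.615
5 -3 9.789 -13.322
6 -3 -39.387 15.552
7 -3 39.950 -32.135
8 -3 -90.939 45.683
9 -3 122.759 -82.016
10 -3 -227.838 126.992
11 -3 346.057 -215.512
12 -3 -594.347 345.438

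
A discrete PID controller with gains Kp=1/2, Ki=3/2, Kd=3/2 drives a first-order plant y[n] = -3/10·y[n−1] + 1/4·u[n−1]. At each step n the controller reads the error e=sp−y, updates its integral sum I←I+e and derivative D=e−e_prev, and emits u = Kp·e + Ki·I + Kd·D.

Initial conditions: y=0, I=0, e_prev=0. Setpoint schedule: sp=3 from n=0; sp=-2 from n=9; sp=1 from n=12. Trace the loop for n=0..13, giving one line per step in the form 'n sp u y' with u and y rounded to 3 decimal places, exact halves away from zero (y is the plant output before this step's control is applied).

0 3 10.500 0.000
1 3 1.313 2.625
2 3 16.608 -0.459
3 3 0.548 4.290
4 3 24.776 -1.150
5 3 -4.069 6.539
6 3 35.468 -2.979
7 3 -14.430 9.761
8 3 51.577 -6.536
9 -2 -50.931 14.855
10 -2 75.527 -17.189
11 -2 -94.053 24.038
12 1 130.902 -30.725
13 1 -162.492 41.943

(exact arithmetic carried between steps; '≈' marks a value shown rounded to 6 d.p. or computed from one; I and e_prev carry over from the previous line; the table rounds u and y to 3 d.p., halves away from zero)
n=0: y=0, sp=3, e=sp−y=3; I=3, D=e−e_prev=3; u=1/2·3+3/2·3+3/2·3=10.5; next y=-3/10·0+1/4·10.5=2.625
n=1: y=2.625, sp=3, e=sp−y=0.375; I=3.375, D=e−e_prev=-2.625; u=1/2·0.375+3/2·3.375+3/2·(-2.625)=1.3125; next y=-3/10·2.625+1/4·1.3125=-0.459375
n=2: y=-0.459375, sp=3, e=sp−y=3.459375; I=6.834375, D=e−e_prev=3.084375; u=1/2·3.459375+3/2·6.834375+3/2·3.084375≈16.607813; next y=-3/10·(-0.459375)+1/4·16.607813≈4.289766
n=3: y≈4.289766, sp=3, e=sp−y≈-1.289766; I≈5.544609, D=e−e_prev≈-4.749141; u=1/2·(-1.289766)+3/2·5.544609+3/2·(-4.749141)≈0.548320; next y=-3/10·4.289766+1/4·0.548320≈-1.149850
n=4: y≈-1.149850, sp=3, e=sp−y≈4.149850; I≈9.694459, D=e−e_prev≈5.439615; u=1/2·4.149850+3/2·9.694459+3/2·5.439615≈24.776036; next y=-3/10·(-1.149850)+1/4·24.776036≈6.538964
n=5: y≈6.538964, sp=3, e=sp−y≈-3.538964; I≈6.155495, D=e−e_prev≈-7.688814; u=1/2·(-3.538964)+3/2·6.155495+3/2·(-7.688814)≈-4.069460; next y=-3/10·6.538964+1/4·(-4.069460)≈-2.979054
n=6: y≈-2.979054, sp=3, e=sp−y≈5.979054; I≈12.134549, D=e−e_prev≈9.518018; u=1/2·5.979054+3/2·12.134549+3/2·9.518018≈35.468378; next y=-3/10·(-2.979054)+1/4·35.468378≈9.760811
n=7: y≈9.760811, sp=3, e=sp−y≈-6.760811; I≈5.373738, D=e−e_prev≈-12.739865; u=1/2·(-6.760811)+3/2·5.373738+3/2·(-12.739865)≈-14.429595; next y=-3/10·9.760811+1/4·(-14.429595)≈-6.535642
n=8: y≈-6.535642, sp=3, e=sp−y≈9.535642; I≈14.909380, D=e−e_prev≈16.296453; u=1/2·9.535642+3/2·14.909380+3/2·16.296453≈51.576570; next y=-3/10·(-6.535642)+1/4·51.576570≈14.854835
n=9: y≈14.854835, sp=-2, e=sp−y≈-16.854835; I≈-1.945455, D=e−e_prev≈-26.390477; u=1/2·(-16.854835)+3/2·(-1.945455)+3/2·(-26.390477)≈-50.931315; next y=-3/10·14.854835+1/4·(-50.931315)≈-17.189279
n=10: y≈-17.189279, sp=-2, e=sp−y≈15.189279; I≈13.243825, D=e−e_prev≈32.044115; u=1/2·15.189279+3/2·13.243825+3/2·32.044115≈75.526548; next y=-3/10·(-17.189279)+1/4·75.526548≈24.038421
n=11: y≈24.038421, sp=-2, e=sp−y≈-26.038421; I≈-12.794596, D=e−e_prev≈-41.227700; u=1/2·(-26.038421)+3/2·(-12.794596)+3/2·(-41.227700)≈-94.052655; next y=-3/10·24.038421+1/4·(-94.052655)≈-30.724690
n=12: y≈-30.724690, sp=1, e=sp−y≈31.724690; I≈18.930094, D=e−e_prev≈57.763111; u=1/2·31.724690+3/2·18.930094+3/2·57.763111≈130.902152; next y=-3/10·(-30.724690)+1/4·130.902152≈41.942945
n=13: y≈41.942945, sp=1, e=sp−y≈-40.942945; I≈-22.012851, D=e−e_prev≈-72.667635; u=1/2·(-40.942945)+3/2·(-22.012851)+3/2·(-72.667635)≈-162.492202; next y=-3/10·41.942945+1/4·(-162.492202)≈-53.205934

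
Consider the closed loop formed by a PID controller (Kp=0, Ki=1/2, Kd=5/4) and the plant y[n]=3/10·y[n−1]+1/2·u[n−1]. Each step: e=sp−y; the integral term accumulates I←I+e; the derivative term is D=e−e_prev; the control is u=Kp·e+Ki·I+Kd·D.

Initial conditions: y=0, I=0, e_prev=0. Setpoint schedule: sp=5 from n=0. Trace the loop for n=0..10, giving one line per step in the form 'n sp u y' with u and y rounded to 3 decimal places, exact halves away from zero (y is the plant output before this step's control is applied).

(exact arithmetic carried between steps; '≈' marks a value shown rounded to 6 d.p. or computed from one; I and e_prev carry over from the previous line; the table rounds u and y to 3 d.p., halves away from zero)
n=0: y=0, sp=5, e=sp−y=5; I=5, D=e−e_prev=5; u=0·5+1/2·5+5/4·5=8.75; next y=3/10·0+1/2·8.75=4.375
n=1: y=4.375, sp=5, e=sp−y=0.625; I=5.625, D=e−e_prev=-4.375; u=0·0.625+1/2·5.625+5/4·(-4.375)=-2.65625; next y=3/10·4.375+1/2·(-2.65625)=-0.015625
n=2: y=-0.015625, sp=5, e=sp−y=5.015625; I=10.640625, D=e−e_prev=4.390625; u=0·5.015625+1/2·10.640625+5/4·4.390625≈10.808594; next y=3/10·(-0.015625)+1/2·10.808594≈5.399609
n=3: y≈5.399609, sp=5, e=sp−y≈-0.399609; I≈10.241016, D=e−e_prev≈-5.415234; u=0·(-0.399609)+1/2·10.241016+5/4·(-5.415234)≈-1.648535; next y=3/10·5.399609+1/2·(-1.648535)≈0.795615
n=4: y≈0.795615, sp=5, e=sp−y≈4.204385; I≈14.445400, D=e−e_prev≈4.603994; u=0·4.204385+1/2·14.445400+5/4·4.603994≈12.977693; next y=3/10·0.795615+1/2·12.977693≈6.727531
n=5: y≈6.727531, sp=5, e=sp−y≈-1.727531; I≈12.717869, D=e−e_prev≈-5.931916; u=0·(-1.727531)+1/2·12.717869+5/4·(-5.931916)≈-1.055960; next y=3/10·6.727531+1/2·(-1.055960)≈1.490279
n=6: y≈1.490279, sp=5, e=sp−y≈3.509721; I≈16.227590, D=e−e_prev≈5.237252; u=0·3.509721+1/2·16.227590+5/4·5.237252≈14.660360; next y=3/10·1.490279+1/2·14.660360≈7.777264
n=7: y≈7.777264, sp=5, e=sp−y≈-2.777264; I≈13.450326, D=e−e_prev≈-6.286984; u=0·(-2.777264)+1/2·13.450326+5/4·(-6.286984)≈-1.133567; next y=3/10·7.777264+1/2·(-1.133567)≈1.766395
n=8: y≈1.766395, sp=5, e=sp−y≈3.233605; I≈16.683931, D=e−e_prev≈6.010868; u=0·3.233605+1/2·16.683931+5/4·6.010868≈15.855551; next y=3/10·1.766395+1/2·15.855551≈8.457694
n=9: y≈8.457694, sp=5, e=sp−y≈-3.457694; I≈13.226237, D=e−e_prev≈-6.691298; u=0·(-3.457694)+1/2·13.226237+5/4·(-6.691298)≈-1.751005; next y=3/10·8.457694+1/2·(-1.751005)≈1.661806
n=10: y≈1.661806, sp=5, e=sp−y≈3.338194; I≈16.564431, D=e−e_prev≈6.795888; u=0·3.338194+1/2·16.564431+5/4·6.795888≈16.777076; next y=3/10·1.661806+1/2·16.777076≈8.887080

0 5 8.750 0.000
1 5 -2.656 4.375
2 5 10.809 -0.016
3 5 -1.649 5.400
4 5 12.978 0.796
5 5 -1.056 6.728
6 5 14.660 1.490
7 5 -1.134 7.777
8 5 15.856 1.766
9 5 -1.751 8.458
10 5 16.777 1.662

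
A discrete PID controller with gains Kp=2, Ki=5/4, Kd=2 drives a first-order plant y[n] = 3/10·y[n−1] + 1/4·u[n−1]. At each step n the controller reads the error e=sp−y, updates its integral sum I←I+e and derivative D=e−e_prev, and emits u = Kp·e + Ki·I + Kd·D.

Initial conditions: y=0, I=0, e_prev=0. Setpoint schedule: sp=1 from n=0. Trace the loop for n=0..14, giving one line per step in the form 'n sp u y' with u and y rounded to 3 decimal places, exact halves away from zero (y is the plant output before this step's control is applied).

0 1 5.250 0.000
1 1 -2.391 1.313
2 1 7.805 -0.204
3 1 -4.716 1.890
4 1 11.495 -0.612
5 1 -8.831 2.690
6 1 17.138 -1.401
7 1 -15.684 3.864
8 1 26.052 -2.762
9 1 -26.840 5.684
10 1 40.314 -5.005
11 1 -44.863 8.577
12 1 63.233 -8.642
13 1 -73.908 13.215
14 1 100.110 -14.512

(exact arithmetic carried between steps; '≈' marks a value shown rounded to 6 d.p. or computed from one; I and e_prev carry over from the previous line; the table rounds u and y to 3 d.p., halves away from zero)
n=0: y=0, sp=1, e=sp−y=1; I=1, D=e−e_prev=1; u=2·1+5/4·1+2·1=5.25; next y=3/10·0+1/4·5.25=1.3125
n=1: y=1.3125, sp=1, e=sp−y=-0.3125; I=0.6875, D=e−e_prev=-1.3125; u=2·(-0.3125)+5/4·0.6875+2·(-1.3125)=-2.390625; next y=3/10·1.3125+1/4·(-2.390625)≈-0.203906
n=2: y≈-0.203906, sp=1, e=sp−y≈1.203906; I≈1.891406, D=e−e_prev≈1.516406; u=2·1.203906+5/4·1.891406+2·1.516406≈7.804883; next y=3/10·(-0.203906)+1/4·7.804883≈1.890049
n=3: y≈1.890049, sp=1, e=sp−y≈-0.890049; I≈1.001357, D=e−e_prev≈-2.093955; u=2·(-0.890049)+5/4·1.001357+2·(-2.093955)≈-4.716311; next y=3/10·1.890049+1/4·(-4.716311)≈-0.612063
n=4: y≈-0.612063, sp=1, e=sp−y≈1.612063; I≈2.613421, D=e−e_prev≈2.502112; u=2·1.612063+5/4·2.613421+2·2.502112≈11.495126; next y=3/10·(-0.612063)+1/4·11.495126≈2.690163
n=5: y≈2.690163, sp=1, e=sp−y≈-1.690163; I≈0.923258, D=e−e_prev≈-3.302226; u=2·(-1.690163)+5/4·0.923258+2·(-3.302226)≈-8.830704; next y=3/10·2.690163+1/4·(-8.830704)≈-1.400627
n=6: y≈-1.400627, sp=1, e=sp−y≈2.400627; I≈3.323885, D=e−e_prev≈4.090790; u=2·2.400627+5/4·3.323885+2·4.090790≈17.137690; next y=3/10·(-1.400627)+1/4·17.137690≈3.864234
n=7: y≈3.864234, sp=1, e=sp−y≈-2.864234; I≈0.459651, D=e−e_prev≈-5.264862; u=2·(-2.864234)+5/4·0.459651+2·(-5.264862)≈-15.683628; next y=3/10·3.864234+1/4·(-15.683628)≈-2.761637
n=8: y≈-2.761637, sp=1, e=sp−y≈3.761637; I≈4.221288, D=e−e_prev≈6.625871; u=2·3.761637+5/4·4.221288+2·6.625871≈26.051625; next y=3/10·(-2.761637)+1/4·26.051625≈5.684415
n=9: y≈5.684415, sp=1, e=sp−y≈-4.684415; I≈-0.463128, D=e−e_prev≈-8.446052; u=2·(-4.684415)+5/4·(-0.463128)+2·(-8.446052)≈-26.839845; next y=3/10·5.684415+1/4·(-26.839845)≈-5.004637
n=10: y≈-5.004637, sp=1, e=sp−y≈6.004637; I≈5.541509, D=e−e_prev≈10.689052; u=2·6.004637+5/4·5.541509+2·10.689052≈40.314263; next y=3/10·(-5.004637)+1/4·40.314263≈8.577175
n=11: y≈8.577175, sp=1, e=sp−y≈-7.577175; I≈-2.035666, D=e−e_prev≈-13.581811; u=2·(-7.577175)+5/4·(-2.035666)+2·(-13.581811)≈-44.862555; next y=3/10·8.577175+1/4·(-44.862555)≈-8.642486
n=12: y≈-8.642486, sp=1, e=sp−y≈9.642486; I≈7.606820, D=e−e_prev≈17.219661; u=2·9.642486+5/4·7.606820+2·17.219661≈63.232820; next y=3/10·(-8.642486)+1/4·63.232820≈13.215459
n=13: y≈13.215459, sp=1, e=sp−y≈-12.215459; I≈-4.608639, D=e−e_prev≈-21.857945; u=2·(-12.215459)+5/4·(-4.608639)+2·(-21.857945)≈-73.907607; next y=3/10·13.215459+1/4·(-73.907607)≈-14.512264
n=14: y≈-14.512264, sp=1, e=sp−y≈15.512264; I≈10.903625, D=e−e_prev≈27.727723; u=2·15.512264+5/4·10.903625+2·27.727723≈100.109506; next y=3/10·(-14.512264)+1/4·100.109506≈20.673697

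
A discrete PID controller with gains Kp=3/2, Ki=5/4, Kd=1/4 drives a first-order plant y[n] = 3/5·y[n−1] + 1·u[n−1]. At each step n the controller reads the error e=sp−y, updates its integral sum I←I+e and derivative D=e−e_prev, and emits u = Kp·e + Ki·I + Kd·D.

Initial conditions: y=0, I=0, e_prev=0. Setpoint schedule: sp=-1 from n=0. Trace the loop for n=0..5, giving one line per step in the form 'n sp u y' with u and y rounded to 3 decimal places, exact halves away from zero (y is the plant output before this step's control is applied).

(exact arithmetic carried between steps; '≈' marks a value shown rounded to 6 d.p. or computed from one; I and e_prev carry over from the previous line; the table rounds u and y to 3 d.p., halves away from zero)
n=0: y=0, sp=-1, e=sp−y=-1; I=-1, D=e−e_prev=-1; u=3/2·(-1)+5/4·(-1)+1/4·(-1)=-3; next y=3/5·0+1·(-3)=-3
n=1: y=-3, sp=-1, e=sp−y=2; I=1, D=e−e_prev=3; u=3/2·2+5/4·1+1/4·3=5; next y=3/5·(-3)+1·5=3.2
n=2: y=3.2, sp=-1, e=sp−y=-4.2; I=-3.2, D=e−e_prev=-6.2; u=3/2·(-4.2)+5/4·(-3.2)+1/4·(-6.2)=-11.85; next y=3/5·3.2+1·(-11.85)=-9.93
n=3: y=-9.93, sp=-1, e=sp−y=8.93; I=5.73, D=e−e_prev=13.13; u=3/2·8.93+5/4·5.73+1/4·13.13=23.84; next y=3/5·(-9.93)+1·23.84=17.882
n=4: y=17.882, sp=-1, e=sp−y=-18.882; I=-13.152, D=e−e_prev=-27.812; u=3/2·(-18.882)+5/4·(-13.152)+1/4·(-27.812)=-51.716; next y=3/5·17.882+1·(-51.716)=-40.9868
n=5: y=-40.9868, sp=-1, e=sp−y=39.9868; I=26.8348, D=e−e_prev=58.8688; u=3/2·39.9868+5/4·26.8348+1/4·58.8688=108.2409; next y=3/5·(-40.9868)+1·108.2409=83.64882

0 -1 -3.000 0.000
1 -1 5.000 -3.000
2 -1 -11.850 3.200
3 -1 23.840 -9.930
4 -1 -51.716 17.882
5 -1 108.241 -40.987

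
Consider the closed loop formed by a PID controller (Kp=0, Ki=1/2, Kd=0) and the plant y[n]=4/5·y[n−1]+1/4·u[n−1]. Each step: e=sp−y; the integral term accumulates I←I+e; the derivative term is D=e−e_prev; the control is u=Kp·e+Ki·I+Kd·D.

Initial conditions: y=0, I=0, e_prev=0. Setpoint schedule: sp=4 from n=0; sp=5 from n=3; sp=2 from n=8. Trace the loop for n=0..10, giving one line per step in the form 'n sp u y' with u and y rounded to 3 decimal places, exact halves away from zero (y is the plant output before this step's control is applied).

(exact arithmetic carried between steps; '≈' marks a value shown rounded to 6 d.p. or computed from one; I and e_prev carry over from the previous line; the table rounds u and y to 3 d.p., halves away from zero)
n=0: y=0, sp=4, e=sp−y=4; I=4, D=e−e_prev=4; u=0·4+1/2·4+0·4=2; next y=4/5·0+1/4·2=0.5
n=1: y=0.5, sp=4, e=sp−y=3.5; I=7.5, D=e−e_prev=-0.5; u=0·3.5+1/2·7.5+0·(-0.5)=3.75; next y=4/5·0.5+1/4·3.75=1.3375
n=2: y=1.3375, sp=4, e=sp−y=2.6625; I=10.1625, D=e−e_prev=-0.8375; u=0·2.6625+1/2·10.1625+0·(-0.8375)=5.08125; next y=4/5·1.3375+1/4·5.08125≈2.340313
n=3: y≈2.340313, sp=5, e=sp−y≈2.659688; I≈12.822188, D=e−e_prev≈-0.002813; u=0·2.659688+1/2·12.822188+0·(-0.002813)≈6.411094; next y=4/5·2.340313+1/4·6.411094≈3.475023
n=4: y≈3.475023, sp=5, e=sp−y≈1.524977; I≈14.347164, D=e−e_prev≈-1.134711; u=0·1.524977+1/2·14.347164+0·(-1.134711)≈7.173582; next y=4/5·3.475023+1/4·7.173582≈4.573414
n=5: y≈4.573414, sp=5, e=sp−y≈0.426586; I≈14.773750, D=e−e_prev≈-1.098391; u=0·0.426586+1/2·14.773750+0·(-1.098391)≈7.386875; next y=4/5·4.573414+1/4·7.386875≈5.505450
n=6: y≈5.505450, sp=5, e=sp−y≈-0.505450; I≈14.268300, D=e−e_prev≈-0.932036; u=0·(-0.505450)+1/2·14.268300+0·(-0.932036)≈7.134150; next y=4/5·5.505450+1/4·7.134150≈6.187898
n=7: y≈6.187898, sp=5, e=sp−y≈-1.187898; I≈13.080402, D=e−e_prev≈-0.682447; u=0·(-1.187898)+1/2·13.080402+0·(-0.682447)≈6.540201; next y=4/5·6.187898+1/4·6.540201≈6.585368
n=8: y≈6.585368, sp=2, e=sp−y≈-4.585368; I≈8.495034, D=e−e_prev≈-3.397471; u=0·(-4.585368)+1/2·8.495034+0·(-3.397471)≈4.247517; next y=4/5·6.585368+1/4·4.247517≈6.330174
n=9: y≈6.330174, sp=2, e=sp−y≈-4.330174; I≈4.164860, D=e−e_prev≈0.255194; u=0·(-4.330174)+1/2·4.164860+0·0.255194≈2.082430; next y=4/5·6.330174+1/4·2.082430≈5.584747
n=10: y≈5.584747, sp=2, e=sp−y≈-3.584747; I≈0.580113, D=e−e_prev≈0.745427; u=0·(-3.584747)+1/2·0.580113+0·0.745427≈0.290057; next y=4/5·5.584747+1/4·0.290057≈4.540311

0 4 2.000 0.000
1 4 3.750 0.500
2 4 5.081 1.338
3 5 6.411 2.340
4 5 7.174 3.475
5 5 7.387 4.573
6 5 7.134 5.505
7 5 6.540 6.188
8 2 4.248 6.585
9 2 2.082 6.330
10 2 0.290 5.585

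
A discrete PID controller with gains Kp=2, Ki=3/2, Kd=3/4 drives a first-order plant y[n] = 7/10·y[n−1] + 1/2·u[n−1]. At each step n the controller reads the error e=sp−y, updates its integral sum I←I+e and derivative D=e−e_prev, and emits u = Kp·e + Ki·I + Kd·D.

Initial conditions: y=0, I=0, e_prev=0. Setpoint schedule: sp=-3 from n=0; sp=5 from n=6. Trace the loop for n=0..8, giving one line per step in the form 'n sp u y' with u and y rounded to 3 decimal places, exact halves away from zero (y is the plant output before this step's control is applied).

(exact arithmetic carried between steps; '≈' marks a value shown rounded to 6 d.p. or computed from one; I and e_prev carry over from the previous line; the table rounds u and y to 3 d.p., halves away from zero)
n=0: y=0, sp=-3, e=sp−y=-3; I=-3, D=e−e_prev=-3; u=2·(-3)+3/2·(-3)+3/4·(-3)=-12.75; next y=7/10·0+1/2·(-12.75)=-6.375
n=1: y=-6.375, sp=-3, e=sp−y=3.375; I=0.375, D=e−e_prev=6.375; u=2·3.375+3/2·0.375+3/4·6.375=12.09375; next y=7/10·(-6.375)+1/2·12.09375=1.584375
n=2: y=1.584375, sp=-3, e=sp−y=-4.584375; I=-4.209375, D=e−e_prev=-7.959375; u=2·(-4.584375)+3/2·(-4.209375)+3/4·(-7.959375)≈-21.452344; next y=7/10·1.584375+1/2·(-21.452344)≈-9.617109
n=3: y≈-9.617109, sp=-3, e=sp−y≈6.617109; I≈2.407734, D=e−e_prev≈11.201484; u=2·6.617109+3/2·2.407734+3/4·11.201484≈25.246934; next y=7/10·(-9.617109)+1/2·25.246934≈5.891490
n=4: y≈5.891490, sp=-3, e=sp−y≈-8.891490; I≈-6.483756, D=e−e_prev≈-15.508600; u=2·(-8.891490)+3/2·(-6.483756)+3/4·(-15.508600)≈-39.140064; next y=7/10·5.891490+1/2·(-39.140064)≈-15.445989
n=5: y≈-15.445989, sp=-3, e=sp−y≈12.445989; I≈5.962233, D=e−e_prev≈21.337479; u=2·12.445989+3/2·5.962233+3/4·21.337479≈49.838436; next y=7/10·(-15.445989)+1/2·49.838436≈14.107026
n=6: y≈14.107026, sp=5, e=sp−y≈-9.107026; I≈-3.144793, D=e−e_prev≈-21.553015; u=2·(-9.107026)+3/2·(-3.144793)+3/4·(-21.553015)≈-39.096003; next y=7/10·14.107026+1/2·(-39.096003)≈-9.673083
n=7: y≈-9.673083, sp=5, e=sp−y≈14.673083; I≈11.528290, D=e−e_prev≈23.780109; u=2·14.673083+3/2·11.528290+3/4·23.780109≈64.473683; next y=7/10·(-9.673083)+1/2·64.473683≈25.465683
n=8: y≈25.465683, sp=5, e=sp−y≈-20.465683; I≈-8.937393, D=e−e_prev≈-35.138767; u=2·(-20.465683)+3/2·(-8.937393)+3/4·(-35.138767)≈-80.691532; next y=7/10·25.465683+1/2·(-80.691532)≈-22.519788

0 -3 -12.750 0.000
1 -3 12.094 -6.375
2 -3 -21.452 1.584
3 -3 25.247 -9.617
4 -3 -39.140 5.891
5 -3 49.838 -15.446
6 5 -39.096 14.107
7 5 64.474 -9.673
8 5 -80.692 25.466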